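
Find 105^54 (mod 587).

48

Compute successive squares:
54 in binary is 110110, i.e. 54 = 32 + 16 + 4 + 2.
105^1 ≡ 105 (mod 587)
105^2 ≡ 105^2 = 11025 ≡ 459 (mod 587)
105^4 ≡ 459^2 = 210681 ≡ 535 (mod 587)
105^8 ≡ 535^2 = 286225 ≡ 356 (mod 587)
105^16 ≡ 356^2 = 126736 ≡ 531 (mod 587)
105^32 ≡ 531^2 = 281961 ≡ 201 (mod 587)
105^54 = 105^32 * 105^16 * 105^4 * 105^2 ≡ 201 * 531 * 535 * 459 (mod 587).
Accumulate the product:
201 * 531 = 106731 ≡ 484
484 * 535 = 258940 ≡ 73
73 * 459 = 33507 ≡ 48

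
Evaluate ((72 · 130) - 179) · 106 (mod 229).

165

72 · 130 = 9360 ≡ 200 (mod 229)
200 - 179 = 21
21 · 106 = 2226 ≡ 165 (mod 229)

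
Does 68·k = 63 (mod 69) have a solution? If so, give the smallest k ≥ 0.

6

gcd(68, 69) = 1, so a unique solution mod 69 exists.
68⁻¹ ≡ 68 (mod 69).
k ≡ 68·63 ≡ 6 (mod 69).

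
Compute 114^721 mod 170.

721 in binary is 1011010001, i.e. 721 = 512 + 128 + 64 + 16 + 1.
114^1 ≡ 114 (mod 170)
114^2 ≡ 114^2 = 12996 ≡ 76 (mod 170)
114^4 ≡ 76^2 = 5776 ≡ 166 (mod 170)
114^8 ≡ 166^2 = 27556 ≡ 16 (mod 170)
114^16 ≡ 16^2 = 256 ≡ 86 (mod 170)
114^32 ≡ 86^2 = 7396 ≡ 86 (mod 170)
114^64 ≡ 86^2 = 7396 ≡ 86 (mod 170)
114^128 ≡ 86^2 = 7396 ≡ 86 (mod 170)
114^256 ≡ 86^2 = 7396 ≡ 86 (mod 170)
114^512 ≡ 86^2 = 7396 ≡ 86 (mod 170)
114^721 = 114^512 × 114^128 × 114^64 × 114^16 × 114^1 ≡ 86 × 86 × 86 × 86 × 114 (mod 170).
Accumulate the product:
86 × 86 = 7396 ≡ 86
86 × 86 = 7396 ≡ 86
86 × 86 = 7396 ≡ 86
86 × 114 = 9804 ≡ 114

114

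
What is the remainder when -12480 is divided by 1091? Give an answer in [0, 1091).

-12480 = -12×1091 + 612, so -12480 ≡ 612 (mod 1091).

612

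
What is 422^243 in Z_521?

302

243 in binary is 11110011, i.e. 243 = 128 + 64 + 32 + 16 + 2 + 1.
422^1 ≡ 422 (mod 521)
422^2 ≡ 422^2 = 178084 ≡ 423 (mod 521)
422^4 ≡ 423^2 = 178929 ≡ 226 (mod 521)
422^8 ≡ 226^2 = 51076 ≡ 18 (mod 521)
422^16 ≡ 18^2 = 324 (mod 521)
422^32 ≡ 324^2 = 104976 ≡ 255 (mod 521)
422^64 ≡ 255^2 = 65025 ≡ 421 (mod 521)
422^128 ≡ 421^2 = 177241 ≡ 101 (mod 521)
422^243 = 422^128 * 422^64 * 422^32 * 422^16 * 422^2 * 422^1 ≡ 101 * 421 * 255 * 324 * 423 * 422 (mod 521).
Accumulate the product:
101 * 421 = 42521 ≡ 320
320 * 255 = 81600 ≡ 324
324 * 324 = 104976 ≡ 255
255 * 423 = 107865 ≡ 18
18 * 422 = 7596 ≡ 302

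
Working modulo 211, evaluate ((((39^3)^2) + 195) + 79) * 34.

102

(39)^3 ≡ 28 (mod 211)
(28)^2 ≡ 151 (mod 211)
151 + 195 = 346 ≡ 135 (mod 211)
135 + 79 = 214 ≡ 3 (mod 211)
3 * 34 = 102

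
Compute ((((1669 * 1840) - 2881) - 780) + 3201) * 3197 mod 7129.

1669 * 1840 = 3070960 ≡ 5490 (mod 7129)
5490 - 2881 = 2609
2609 - 780 = 1829
1829 + 3201 = 5030
5030 * 3197 = 16080910 ≡ 5015 (mod 7129)

5015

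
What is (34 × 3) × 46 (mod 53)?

34 × 3 = 102 ≡ 49 (mod 53)
49 × 46 = 2254 ≡ 28 (mod 53)

28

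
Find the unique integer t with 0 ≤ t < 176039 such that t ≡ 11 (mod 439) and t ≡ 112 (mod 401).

439⁻¹ mod 401: 439*95 ≡ 1 (mod 401), so 439⁻¹ ≡ 95.
t = 11 + 439*((112 − 11)*95 mod 401) = 11 + 439*372 = 163319.

163319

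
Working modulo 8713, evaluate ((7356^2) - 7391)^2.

7347

(7356)^2 ≡ 3006 (mod 8713)
3006 - 7391 = -4385 ≡ 4328 (mod 8713)
(4328)^2 ≡ 7347 (mod 8713)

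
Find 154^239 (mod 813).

148

239 in binary is 11101111, i.e. 239 = 128 + 64 + 32 + 8 + 4 + 2 + 1.
154^1 ≡ 154 (mod 813)
154^2 ≡ 154^2 = 23716 ≡ 139 (mod 813)
154^4 ≡ 139^2 = 19321 ≡ 622 (mod 813)
154^8 ≡ 622^2 = 386884 ≡ 709 (mod 813)
154^16 ≡ 709^2 = 502681 ≡ 247 (mod 813)
154^32 ≡ 247^2 = 61009 ≡ 34 (mod 813)
154^64 ≡ 34^2 = 1156 ≡ 343 (mod 813)
154^128 ≡ 343^2 = 117649 ≡ 577 (mod 813)
154^239 = 154^128 * 154^64 * 154^32 * 154^8 * 154^4 * 154^2 * 154^1 ≡ 577 * 343 * 34 * 709 * 622 * 139 * 154 (mod 813).
Accumulate the product:
577 * 343 = 197911 ≡ 352
352 * 34 = 11968 ≡ 586
586 * 709 = 415474 ≡ 31
31 * 622 = 19282 ≡ 583
583 * 139 = 81037 ≡ 550
550 * 154 = 84700 ≡ 148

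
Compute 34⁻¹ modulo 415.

354

By the extended Euclidean algorithm:
415 = 12×34 + 7
34 = 4×7 + 6
7 = 1×6 + 1
6 = 6×1 + 0
gcd(34, 415) = 1, so the inverse exists.
Bézout: 1 = 5×415 − 61×34.
So 34⁻¹ ≡ −61 ≡ 354 (mod 415).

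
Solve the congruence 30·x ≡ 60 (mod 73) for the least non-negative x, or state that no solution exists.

gcd(30, 73) = 1, so a unique solution mod 73 exists.
30⁻¹ ≡ 56 (mod 73).
x ≡ 56·60 ≡ 2 (mod 73).

2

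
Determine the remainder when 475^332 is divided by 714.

1

Using repeated squaring:
332 in binary is 101001100, i.e. 332 = 256 + 64 + 8 + 4.
475^1 ≡ 475 (mod 714)
475^2 ≡ 475^2 = 225625 ≡ 1 (mod 714)
475^4 ≡ 1^2 = 1 (mod 714)
475^8 ≡ 1^2 = 1 (mod 714)
475^16 ≡ 1^2 = 1 (mod 714)
475^32 ≡ 1^2 = 1 (mod 714)
475^64 ≡ 1^2 = 1 (mod 714)
475^128 ≡ 1^2 = 1 (mod 714)
475^256 ≡ 1^2 = 1 (mod 714)
475^332 = 475^256 · 475^64 · 475^8 · 475^4 ≡ 1 · 1 · 1 · 1 (mod 714).
Accumulate the product:
1 · 1 = 1
1 · 1 = 1
1 · 1 = 1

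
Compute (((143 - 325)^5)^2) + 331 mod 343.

331

143 - 325 = -182 ≡ 161 (mod 343)
(161)^5 ≡ 0 (mod 343)
(0)^2 ≡ 0 (mod 343)
0 + 331 = 331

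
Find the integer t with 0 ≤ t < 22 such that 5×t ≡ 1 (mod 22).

By the extended Euclidean algorithm:
22 = 4×5 + 2
5 = 2×2 + 1
2 = 2×1 + 0
gcd(5, 22) = 1, so the inverse exists.
Back-substitute for 1:
1 = 1×5 − 2×2
  = −2×22 + 9×5
So 5⁻¹ ≡ 9 (mod 22).

9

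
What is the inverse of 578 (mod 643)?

366

By the extended Euclidean algorithm:
643 = 1·578 + 65
578 = 8·65 + 58
65 = 1·58 + 7
58 = 8·7 + 2
7 = 3·2 + 1
2 = 2·1 + 0
gcd(578, 643) = 1, so the inverse exists.
Bézout: 1 = 249·643 − 277·578.
So 578⁻¹ ≡ −277 ≡ 366 (mod 643).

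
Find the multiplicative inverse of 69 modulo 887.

90

887 = 12·69 + 59
69 = 1·59 + 10
59 = 5·10 + 9
10 = 1·9 + 1
9 = 9·1 + 0
gcd(69, 887) = 1, so the inverse exists.
Bézout: 1 = −7·887 + 90·69.
So 69⁻¹ ≡ 90 (mod 887).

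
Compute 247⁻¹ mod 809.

809 = 3*247 + 68
247 = 3*68 + 43
68 = 1*43 + 25
43 = 1*25 + 18
25 = 1*18 + 7
18 = 2*7 + 4
7 = 1*4 + 3
4 = 1*3 + 1
3 = 3*1 + 0
gcd(247, 809) = 1, so the inverse exists.
Bézout: 1 = −69*809 + 226*247.
So 247⁻¹ ≡ 226 (mod 809).

226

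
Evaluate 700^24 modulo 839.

754

700^1 ≡ 700 (mod 839)
700^2 ≡ 700^2 = 490000 ≡ 24 (mod 839)
700^4 ≡ 24^2 = 576 (mod 839)
700^8 ≡ 576^2 = 331776 ≡ 371 (mod 839)
700^16 ≡ 371^2 = 137641 ≡ 45 (mod 839)
700^24 = 700^16 * 700^8 ≡ 45 * 371 (mod 839).
45 * 371 = 16695 ≡ 754 (mod 839).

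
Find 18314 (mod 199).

18314 = 92·199 + 6, so 18314 ≡ 6 (mod 199).

6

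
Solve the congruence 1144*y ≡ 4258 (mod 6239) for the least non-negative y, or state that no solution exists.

6210

gcd(1144, 6239) = 1, so a unique solution mod 6239 exists.
1144⁻¹ ≡ 1707 (mod 6239).
y ≡ 1707*4258 ≡ 6210 (mod 6239).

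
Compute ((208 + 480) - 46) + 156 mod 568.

230

208 + 480 = 688 ≡ 120 (mod 568)
120 - 46 = 74
74 + 156 = 230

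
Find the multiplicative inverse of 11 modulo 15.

Run the extended Euclidean algorithm:
15 = 1·11 + 4
11 = 2·4 + 3
4 = 1·3 + 1
3 = 3·1 + 0
gcd(11, 15) = 1, so the inverse exists.
Bézout: 1 = 3·15 − 4·11.
So 11⁻¹ ≡ −4 ≡ 11 (mod 15).

11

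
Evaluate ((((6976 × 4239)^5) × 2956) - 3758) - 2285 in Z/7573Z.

1509

6976 × 4239 = 29571264 ≡ 6272 (mod 7573)
(6272)^5 ≡ 5649 (mod 7573)
5649 × 2956 = 16698444 ≡ 7552 (mod 7573)
7552 - 3758 = 3794
3794 - 2285 = 1509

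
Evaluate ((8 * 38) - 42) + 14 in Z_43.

8 * 38 = 304 ≡ 3 (mod 43)
3 - 42 = -39 ≡ 4 (mod 43)
4 + 14 = 18

18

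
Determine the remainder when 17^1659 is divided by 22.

13

Using repeated squaring:
1659 in binary is 11001111011, i.e. 1659 = 1024 + 512 + 64 + 32 + 16 + 8 + 2 + 1.
17^1 ≡ 17 (mod 22)
17^2 ≡ 17^2 = 289 ≡ 3 (mod 22)
17^4 ≡ 3^2 = 9 (mod 22)
17^8 ≡ 9^2 = 81 ≡ 15 (mod 22)
17^16 ≡ 15^2 = 225 ≡ 5 (mod 22)
17^32 ≡ 5^2 = 25 ≡ 3 (mod 22)
17^64 ≡ 3^2 = 9 (mod 22)
17^128 ≡ 9^2 = 81 ≡ 15 (mod 22)
17^256 ≡ 15^2 = 225 ≡ 5 (mod 22)
17^512 ≡ 5^2 = 25 ≡ 3 (mod 22)
17^1024 ≡ 3^2 = 9 (mod 22)
17^1659 = 17^1024 · 17^512 · 17^64 · 17^32 · 17^16 · 17^8 · 17^2 · 17^1 ≡ 9 · 3 · 9 · 3 · 5 · 15 · 3 · 17 (mod 22).
Accumulate the product:
9 · 3 = 27 ≡ 5
5 · 9 = 45 ≡ 1
1 · 3 = 3
3 · 5 = 15
15 · 15 = 225 ≡ 5
5 · 3 = 15
15 · 17 = 255 ≡ 13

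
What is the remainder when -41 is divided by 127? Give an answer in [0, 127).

-41 = -1*127 + 86, so -41 ≡ 86 (mod 127).

86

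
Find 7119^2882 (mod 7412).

4317

Using repeated squaring:
7119^1 ≡ 7119 (mod 7412)
7119^2 ≡ 7119^2 = 50680161 ≡ 4317 (mod 7412)
7119^4 ≡ 4317^2 = 18636489 ≡ 2721 (mod 7412)
7119^8 ≡ 2721^2 = 7403841 ≡ 6665 (mod 7412)
7119^16 ≡ 6665^2 = 44422225 ≡ 2109 (mod 7412)
7119^32 ≡ 2109^2 = 4447881 ≡ 681 (mod 7412)
7119^64 ≡ 681^2 = 463761 ≡ 4217 (mod 7412)
7119^128 ≡ 4217^2 = 17783089 ≡ 1701 (mod 7412)
7119^256 ≡ 1701^2 = 2893401 ≡ 2721 (mod 7412)
7119^512 ≡ 2721^2 = 7403841 ≡ 6665 (mod 7412)
7119^1024 ≡ 6665^2 = 44422225 ≡ 2109 (mod 7412)
7119^2048 ≡ 2109^2 = 4447881 ≡ 681 (mod 7412)
7119^2882 = 7119^2048 × 7119^512 × 7119^256 × 7119^64 × 7119^2 ≡ 681 × 6665 × 2721 × 4217 × 4317 (mod 7412).
Accumulate the product:
681 × 6665 = 4538865 ≡ 2721
2721 × 2721 = 7403841 ≡ 6665
6665 × 4217 = 28106305 ≡ 1
1 × 4317 = 4317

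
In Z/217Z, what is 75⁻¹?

Run the extended Euclidean algorithm:
217 = 2*75 + 67
75 = 1*67 + 8
67 = 8*8 + 3
8 = 2*3 + 2
3 = 1*2 + 1
2 = 2*1 + 0
gcd(75, 217) = 1, so the inverse exists.
Bézout: 1 = 28*217 − 81*75.
So 75⁻¹ ≡ −81 ≡ 136 (mod 217).

136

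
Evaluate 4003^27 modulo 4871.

2459

Using repeated squaring:
27 in binary is 11011, i.e. 27 = 16 + 8 + 2 + 1.
4003^1 ≡ 4003 (mod 4871)
4003^2 ≡ 4003^2 = 16024009 ≡ 3290 (mod 4871)
4003^4 ≡ 3290^2 = 10824100 ≡ 738 (mod 4871)
4003^8 ≡ 738^2 = 544644 ≡ 3963 (mod 4871)
4003^16 ≡ 3963^2 = 15705369 ≡ 1265 (mod 4871)
4003^27 = 4003^16 · 4003^8 · 4003^2 · 4003^1 ≡ 1265 · 3963 · 3290 · 4003 (mod 4871).
Accumulate the product:
1265 · 3963 = 5013195 ≡ 936
936 · 3290 = 3079440 ≡ 968
968 · 4003 = 3874904 ≡ 2459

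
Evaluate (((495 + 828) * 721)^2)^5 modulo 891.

243

495 + 828 = 1323 ≡ 432 (mod 891)
432 * 721 = 311472 ≡ 513 (mod 891)
(513)^2 ≡ 324 (mod 891)
(324)^5 ≡ 243 (mod 891)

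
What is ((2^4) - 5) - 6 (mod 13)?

5

(2)^4 ≡ 3 (mod 13)
3 - 5 = -2 ≡ 11 (mod 13)
11 - 6 = 5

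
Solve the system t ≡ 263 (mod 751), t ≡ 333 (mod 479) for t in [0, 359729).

751⁻¹ mod 479: 751·199 ≡ 1 (mod 479), so 751⁻¹ ≡ 199.
t = 263 + 751·((333 − 263)·199 mod 479) = 263 + 751·39 = 29552.

29552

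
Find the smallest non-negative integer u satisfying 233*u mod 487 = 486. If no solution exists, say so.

gcd(233, 487) = 1, so a unique solution mod 487 exists.
233⁻¹ ≡ 255 (mod 487).
u ≡ 255*486 ≡ 232 (mod 487).

232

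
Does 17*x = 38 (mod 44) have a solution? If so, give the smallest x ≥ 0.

10

gcd(17, 44) = 1, so a unique solution mod 44 exists.
17⁻¹ ≡ 13 (mod 44).
x ≡ 13*38 ≡ 10 (mod 44).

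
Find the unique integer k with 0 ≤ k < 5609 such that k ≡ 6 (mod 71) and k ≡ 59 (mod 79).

71⁻¹ mod 79: 71*69 ≡ 1 (mod 79), so 71⁻¹ ≡ 69.
k = 6 + 71*((59 − 6)*69 mod 79) = 6 + 71*23 = 1639.

1639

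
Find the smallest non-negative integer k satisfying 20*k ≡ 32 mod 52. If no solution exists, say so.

gcd(20, 52) = 4, and 4 | 32, so solutions exist.
Divide through by 4: 5*k ≡ 8 (mod 13).
5⁻¹ ≡ 8 (mod 13).
k ≡ 8*8 ≡ 12 (mod 13).
The smallest non-negative solution is k = 12.

12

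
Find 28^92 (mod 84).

28

92 in binary is 1011100, i.e. 92 = 64 + 16 + 8 + 4.
28^1 ≡ 28 (mod 84)
28^2 ≡ 28^2 = 784 ≡ 28 (mod 84)
28^4 ≡ 28^2 = 784 ≡ 28 (mod 84)
28^8 ≡ 28^2 = 784 ≡ 28 (mod 84)
28^16 ≡ 28^2 = 784 ≡ 28 (mod 84)
28^32 ≡ 28^2 = 784 ≡ 28 (mod 84)
28^64 ≡ 28^2 = 784 ≡ 28 (mod 84)
28^92 = 28^64 * 28^16 * 28^8 * 28^4 ≡ 28 * 28 * 28 * 28 (mod 84).
Accumulate the product:
28 * 28 = 784 ≡ 28
28 * 28 = 784 ≡ 28
28 * 28 = 784 ≡ 28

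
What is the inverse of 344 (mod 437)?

By the extended Euclidean algorithm:
437 = 1·344 + 93
344 = 3·93 + 65
93 = 1·65 + 28
65 = 2·28 + 9
28 = 3·9 + 1
9 = 9·1 + 0
gcd(344, 437) = 1, so the inverse exists.
Bézout: 1 = 37·437 − 47·344.
So 344⁻¹ ≡ −47 ≡ 390 (mod 437).

390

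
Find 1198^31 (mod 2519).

By square-and-multiply:
31 in binary is 11111, i.e. 31 = 16 + 8 + 4 + 2 + 1.
1198^1 ≡ 1198 (mod 2519)
1198^2 ≡ 1198^2 = 1435204 ≡ 1893 (mod 2519)
1198^4 ≡ 1893^2 = 3583449 ≡ 1431 (mod 2519)
1198^8 ≡ 1431^2 = 2047761 ≡ 2333 (mod 2519)
1198^16 ≡ 2333^2 = 5442889 ≡ 1849 (mod 2519)
1198^31 = 1198^16 · 1198^8 · 1198^4 · 1198^2 · 1198^1 ≡ 1849 · 2333 · 1431 · 1893 · 1198 (mod 2519).
Accumulate the product:
1849 · 2333 = 4313717 ≡ 1189
1189 · 1431 = 1701459 ≡ 1134
1134 · 1893 = 2146662 ≡ 474
474 · 1198 = 567852 ≡ 1077

1077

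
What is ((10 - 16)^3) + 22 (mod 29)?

9

10 - 16 = -6 ≡ 23 (mod 29)
(23)^3 ≡ 16 (mod 29)
16 + 22 = 38 ≡ 9 (mod 29)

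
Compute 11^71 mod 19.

7

Compute successive squares:
11^1 ≡ 11 (mod 19)
11^2 ≡ 11^2 = 121 ≡ 7 (mod 19)
11^4 ≡ 7^2 = 49 ≡ 11 (mod 19)
11^8 ≡ 11^2 = 121 ≡ 7 (mod 19)
11^16 ≡ 7^2 = 49 ≡ 11 (mod 19)
11^32 ≡ 11^2 = 121 ≡ 7 (mod 19)
11^64 ≡ 7^2 = 49 ≡ 11 (mod 19)
11^71 = 11^64 × 11^4 × 11^2 × 11^1 ≡ 11 × 11 × 7 × 11 (mod 19).
Accumulate the product:
11 × 11 = 121 ≡ 7
7 × 7 = 49 ≡ 11
11 × 11 = 121 ≡ 7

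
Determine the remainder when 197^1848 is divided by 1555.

Using repeated squaring:
1848 in binary is 11100111000, i.e. 1848 = 1024 + 512 + 256 + 32 + 16 + 8.
197^1 ≡ 197 (mod 1555)
197^2 ≡ 197^2 = 38809 ≡ 1489 (mod 1555)
197^4 ≡ 1489^2 = 2217121 ≡ 1246 (mod 1555)
197^8 ≡ 1246^2 = 1552516 ≡ 626 (mod 1555)
197^16 ≡ 626^2 = 391876 ≡ 16 (mod 1555)
197^32 ≡ 16^2 = 256 (mod 1555)
197^64 ≡ 256^2 = 65536 ≡ 226 (mod 1555)
197^128 ≡ 226^2 = 51076 ≡ 1316 (mod 1555)
197^256 ≡ 1316^2 = 1731856 ≡ 1141 (mod 1555)
197^512 ≡ 1141^2 = 1301881 ≡ 346 (mod 1555)
197^1024 ≡ 346^2 = 119716 ≡ 1536 (mod 1555)
197^1848 = 197^1024 * 197^512 * 197^256 * 197^32 * 197^16 * 197^8 ≡ 1536 * 346 * 1141 * 256 * 16 * 626 (mod 1555).
Accumulate the product:
1536 * 346 = 531456 ≡ 1201
1201 * 1141 = 1370341 ≡ 386
386 * 256 = 98816 ≡ 851
851 * 16 = 13616 ≡ 1176
1176 * 626 = 736176 ≡ 661

661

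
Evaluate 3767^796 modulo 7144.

6097

Compute successive squares:
796 in binary is 1100011100, i.e. 796 = 512 + 256 + 16 + 8 + 4.
3767^1 ≡ 3767 (mod 7144)
3767^2 ≡ 3767^2 = 14190289 ≡ 2305 (mod 7144)
3767^4 ≡ 2305^2 = 5313025 ≡ 5033 (mod 7144)
3767^8 ≡ 5033^2 = 25331089 ≡ 5609 (mod 7144)
3767^16 ≡ 5609^2 = 31460881 ≡ 5849 (mod 7144)
3767^32 ≡ 5849^2 = 34210801 ≡ 5329 (mod 7144)
3767^64 ≡ 5329^2 = 28398241 ≡ 841 (mod 7144)
3767^128 ≡ 841^2 = 707281 ≡ 25 (mod 7144)
3767^256 ≡ 25^2 = 625 (mod 7144)
3767^512 ≡ 625^2 = 390625 ≡ 4849 (mod 7144)
3767^796 = 3767^512 · 3767^256 · 3767^16 · 3767^8 · 3767^4 ≡ 4849 · 625 · 5849 · 5609 · 5033 (mod 7144).
Accumulate the product:
4849 · 625 = 3030625 ≡ 1569
1569 · 5849 = 9177081 ≡ 4185
4185 · 5609 = 23473665 ≡ 5625
5625 · 5033 = 28310625 ≡ 6097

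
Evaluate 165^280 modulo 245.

By square-and-multiply:
280 in binary is 100011000, i.e. 280 = 256 + 16 + 8.
165^1 ≡ 165 (mod 245)
165^2 ≡ 165^2 = 27225 ≡ 30 (mod 245)
165^4 ≡ 30^2 = 900 ≡ 165 (mod 245)
165^8 ≡ 165^2 = 27225 ≡ 30 (mod 245)
165^16 ≡ 30^2 = 900 ≡ 165 (mod 245)
165^32 ≡ 165^2 = 27225 ≡ 30 (mod 245)
165^64 ≡ 30^2 = 900 ≡ 165 (mod 245)
165^128 ≡ 165^2 = 27225 ≡ 30 (mod 245)
165^256 ≡ 30^2 = 900 ≡ 165 (mod 245)
165^280 = 165^256 × 165^16 × 165^8 ≡ 165 × 165 × 30 (mod 245).
Accumulate the product:
165 × 165 = 27225 ≡ 30
30 × 30 = 900 ≡ 165

165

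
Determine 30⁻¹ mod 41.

26

By the extended Euclidean algorithm:
41 = 1*30 + 11
30 = 2*11 + 8
11 = 1*8 + 3
8 = 2*3 + 2
3 = 1*2 + 1
2 = 2*1 + 0
gcd(30, 41) = 1, so the inverse exists.
Back-substitute for 1:
1 = 1*3 − 1*2
  = −1*8 + 3*3
  = 3*11 − 4*8
  = −4*30 + 11*11
  = 11*41 − 15*30
So 30⁻¹ ≡ −15 ≡ 26 (mod 41).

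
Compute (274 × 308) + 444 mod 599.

274 × 308 = 84392 ≡ 532 (mod 599)
532 + 444 = 976 ≡ 377 (mod 599)

377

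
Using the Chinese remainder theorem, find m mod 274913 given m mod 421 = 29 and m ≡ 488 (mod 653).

159167

421⁻¹ mod 653: 421×577 ≡ 1 (mod 653), so 421⁻¹ ≡ 577.
m = 29 + 421×((488 − 29)×577 mod 653) = 29 + 421×378 = 159167.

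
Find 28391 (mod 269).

146

28391 = 105*269 + 146, so 28391 ≡ 146 (mod 269).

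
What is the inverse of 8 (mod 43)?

Run the extended Euclidean algorithm:
43 = 5*8 + 3
8 = 2*3 + 2
3 = 1*2 + 1
2 = 2*1 + 0
gcd(8, 43) = 1, so the inverse exists.
Bézout: 1 = 3*43 − 16*8.
So 8⁻¹ ≡ −16 ≡ 27 (mod 43).

27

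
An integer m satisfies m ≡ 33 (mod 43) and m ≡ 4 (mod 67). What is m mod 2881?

205

43⁻¹ mod 67: 43·53 ≡ 1 (mod 67), so 43⁻¹ ≡ 53.
m = 33 + 43·((4 − 33)·53 mod 67) = 33 + 43·4 = 205.
Check: 205 mod 43 = 33, 205 mod 67 = 4. ✓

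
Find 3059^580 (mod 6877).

580 in binary is 1001000100, i.e. 580 = 512 + 64 + 4.
3059^1 ≡ 3059 (mod 6877)
3059^2 ≡ 3059^2 = 9357481 ≡ 4761 (mod 6877)
3059^4 ≡ 4761^2 = 22667121 ≡ 529 (mod 6877)
3059^8 ≡ 529^2 = 279841 ≡ 4761 (mod 6877)
3059^16 ≡ 4761^2 = 22667121 ≡ 529 (mod 6877)
3059^32 ≡ 529^2 = 279841 ≡ 4761 (mod 6877)
3059^64 ≡ 4761^2 = 22667121 ≡ 529 (mod 6877)
3059^128 ≡ 529^2 = 279841 ≡ 4761 (mod 6877)
3059^256 ≡ 4761^2 = 22667121 ≡ 529 (mod 6877)
3059^512 ≡ 529^2 = 279841 ≡ 4761 (mod 6877)
3059^580 = 3059^512 × 3059^64 × 3059^4 ≡ 4761 × 529 × 529 (mod 6877).
Accumulate the product:
4761 × 529 = 2518569 ≡ 1587
1587 × 529 = 839523 ≡ 529

529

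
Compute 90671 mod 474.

137

90671 = 191*474 + 137, so 90671 ≡ 137 (mod 474).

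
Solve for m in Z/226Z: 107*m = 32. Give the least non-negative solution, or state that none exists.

gcd(107, 226) = 1, so a unique solution mod 226 exists.
107⁻¹ ≡ 207 (mod 226).
m ≡ 207*32 ≡ 70 (mod 226).

70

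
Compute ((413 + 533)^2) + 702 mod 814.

413 + 533 = 946 ≡ 132 (mod 814)
(132)^2 ≡ 330 (mod 814)
330 + 702 = 1032 ≡ 218 (mod 814)

218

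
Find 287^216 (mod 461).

287^1 ≡ 287 (mod 461)
287^2 ≡ 287^2 = 82369 ≡ 311 (mod 461)
287^4 ≡ 311^2 = 96721 ≡ 372 (mod 461)
287^8 ≡ 372^2 = 138384 ≡ 84 (mod 461)
287^16 ≡ 84^2 = 7056 ≡ 141 (mod 461)
287^32 ≡ 141^2 = 19881 ≡ 58 (mod 461)
287^64 ≡ 58^2 = 3364 ≡ 137 (mod 461)
287^128 ≡ 137^2 = 18769 ≡ 329 (mod 461)
287^216 = 287^128 · 287^64 · 287^16 · 287^8 ≡ 329 · 137 · 141 · 84 (mod 461).
Accumulate the product:
329 · 137 = 45073 ≡ 356
356 · 141 = 50196 ≡ 408
408 · 84 = 34272 ≡ 158

158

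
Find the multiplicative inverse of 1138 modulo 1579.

734

Apply the Euclidean algorithm and back-substitute:
1579 = 1×1138 + 441
1138 = 2×441 + 256
441 = 1×256 + 185
256 = 1×185 + 71
185 = 2×71 + 43
71 = 1×43 + 28
43 = 1×28 + 15
28 = 1×15 + 13
15 = 1×13 + 2
13 = 6×2 + 1
2 = 2×1 + 0
gcd(1138, 1579) = 1, so the inverse exists.
Bézout: 1 = −529×1579 + 734×1138.
So 1138⁻¹ ≡ 734 (mod 1579).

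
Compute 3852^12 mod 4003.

By square-and-multiply:
3852^1 ≡ 3852 (mod 4003)
3852^2 ≡ 3852^2 = 14837904 ≡ 2786 (mod 4003)
3852^4 ≡ 2786^2 = 7761796 ≡ 3982 (mod 4003)
3852^8 ≡ 3982^2 = 15856324 ≡ 441 (mod 4003)
3852^12 = 3852^8 × 3852^4 ≡ 441 × 3982 (mod 4003).
441 × 3982 = 1756062 ≡ 2748 (mod 4003).

2748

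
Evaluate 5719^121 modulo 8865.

Using repeated squaring:
121 in binary is 1111001, i.e. 121 = 64 + 32 + 16 + 8 + 1.
5719^1 ≡ 5719 (mod 8865)
5719^2 ≡ 5719^2 = 32706961 ≡ 3976 (mod 8865)
5719^4 ≡ 3976^2 = 15808576 ≡ 2281 (mod 8865)
5719^8 ≡ 2281^2 = 5202961 ≡ 8071 (mod 8865)
5719^16 ≡ 8071^2 = 65141041 ≡ 1021 (mod 8865)
5719^32 ≡ 1021^2 = 1042441 ≡ 5236 (mod 8865)
5719^64 ≡ 5236^2 = 27415696 ≡ 5116 (mod 8865)
5719^121 = 5719^64 * 5719^32 * 5719^16 * 5719^8 * 5719^1 ≡ 5116 * 5236 * 1021 * 8071 * 5719 (mod 8865).
Accumulate the product:
5116 * 5236 = 26787376 ≡ 6211
6211 * 1021 = 6341431 ≡ 2956
2956 * 8071 = 23857876 ≡ 2161
2161 * 5719 = 12358759 ≡ 949

949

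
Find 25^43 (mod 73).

6

25^1 ≡ 25 (mod 73)
25^2 ≡ 25^2 = 625 ≡ 41 (mod 73)
25^4 ≡ 41^2 = 1681 ≡ 2 (mod 73)
25^8 ≡ 2^2 = 4 (mod 73)
25^16 ≡ 4^2 = 16 (mod 73)
25^32 ≡ 16^2 = 256 ≡ 37 (mod 73)
25^43 = 25^32 * 25^8 * 25^2 * 25^1 ≡ 37 * 4 * 41 * 25 (mod 73).
Accumulate the product:
37 * 4 = 148 ≡ 2
2 * 41 = 82 ≡ 9
9 * 25 = 225 ≡ 6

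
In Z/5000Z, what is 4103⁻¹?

5000 = 1*4103 + 897
4103 = 4*897 + 515
897 = 1*515 + 382
515 = 1*382 + 133
382 = 2*133 + 116
133 = 1*116 + 17
116 = 6*17 + 14
17 = 1*14 + 3
14 = 4*3 + 2
3 = 1*2 + 1
2 = 2*1 + 0
gcd(4103, 5000) = 1, so the inverse exists.
Bézout: 1 = −1450*5000 + 1767*4103.
So 4103⁻¹ ≡ 1767 (mod 5000).

1767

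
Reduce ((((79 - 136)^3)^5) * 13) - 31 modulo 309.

188

79 - 136 = -57 ≡ 252 (mod 309)
(252)^3 ≡ 207 (mod 309)
(207)^5 ≡ 207 (mod 309)
207 * 13 = 2691 ≡ 219 (mod 309)
219 - 31 = 188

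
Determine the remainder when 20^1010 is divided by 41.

Using repeated squaring:
20^1 ≡ 20 (mod 41)
20^2 ≡ 20^2 = 400 ≡ 31 (mod 41)
20^4 ≡ 31^2 = 961 ≡ 18 (mod 41)
20^8 ≡ 18^2 = 324 ≡ 37 (mod 41)
20^16 ≡ 37^2 = 1369 ≡ 16 (mod 41)
20^32 ≡ 16^2 = 256 ≡ 10 (mod 41)
20^64 ≡ 10^2 = 100 ≡ 18 (mod 41)
20^128 ≡ 18^2 = 324 ≡ 37 (mod 41)
20^256 ≡ 37^2 = 1369 ≡ 16 (mod 41)
20^512 ≡ 16^2 = 256 ≡ 10 (mod 41)
20^1010 = 20^512 × 20^256 × 20^128 × 20^64 × 20^32 × 20^16 × 20^2 ≡ 10 × 16 × 37 × 18 × 10 × 16 × 31 (mod 41).
Accumulate the product:
10 × 16 = 160 ≡ 37
37 × 37 = 1369 ≡ 16
16 × 18 = 288 ≡ 1
1 × 10 = 10
10 × 16 = 160 ≡ 37
37 × 31 = 1147 ≡ 40

40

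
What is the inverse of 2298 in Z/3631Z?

444

Run the extended Euclidean algorithm:
3631 = 1·2298 + 1333
2298 = 1·1333 + 965
1333 = 1·965 + 368
965 = 2·368 + 229
368 = 1·229 + 139
229 = 1·139 + 90
139 = 1·90 + 49
90 = 1·49 + 41
49 = 1·41 + 8
41 = 5·8 + 1
8 = 8·1 + 0
gcd(2298, 3631) = 1, so the inverse exists.
Back-substitute for 1:
1 = 1·41 − 5·8
  = −5·49 + 6·41
  = 6·90 − 11·49
  = −11·139 + 17·90
  = 17·229 − 28·139
  = −28·368 + 45·229
  = 45·965 − 118·368
  = −118·1333 + 163·965
  = 163·2298 − 281·1333
  = −281·3631 + 444·2298
So 2298⁻¹ ≡ 444 (mod 3631).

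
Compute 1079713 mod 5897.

1079713 = 183*5897 + 562, so 1079713 ≡ 562 (mod 5897).

562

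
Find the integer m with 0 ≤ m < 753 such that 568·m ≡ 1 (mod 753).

232

753 = 1·568 + 185
568 = 3·185 + 13
185 = 14·13 + 3
13 = 4·3 + 1
3 = 3·1 + 0
gcd(568, 753) = 1, so the inverse exists.
Back-substitute for 1:
1 = 1·13 − 4·3
  = −4·185 + 57·13
  = 57·568 − 175·185
  = −175·753 + 232·568
So 568⁻¹ ≡ 232 (mod 753).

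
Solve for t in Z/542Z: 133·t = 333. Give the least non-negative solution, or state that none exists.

gcd(133, 542) = 1, so a unique solution mod 542 exists.
133⁻¹ ≡ 379 (mod 542).
t ≡ 379·333 ≡ 463 (mod 542).

463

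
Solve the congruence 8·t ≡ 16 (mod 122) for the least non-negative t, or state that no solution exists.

2

gcd(8, 122) = 2, and 2 | 16, so solutions exist.
Divide through by 2: 4·t mod 61 = 8.
4⁻¹ ≡ 46 (mod 61).
t ≡ 46·8 ≡ 2 (mod 61).
The smallest non-negative solution is t = 2.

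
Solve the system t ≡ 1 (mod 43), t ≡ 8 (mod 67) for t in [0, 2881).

43⁻¹ mod 67: 43×53 ≡ 1 (mod 67), so 43⁻¹ ≡ 53.
t = 1 + 43×((8 − 1)×53 mod 67) = 1 + 43×36 = 1549.
Check: 1549 mod 43 = 1, 1549 mod 67 = 8. ✓

1549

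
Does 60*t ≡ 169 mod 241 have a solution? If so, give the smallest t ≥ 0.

gcd(60, 241) = 1, so a unique solution mod 241 exists.
60⁻¹ ≡ 237 (mod 241).
t ≡ 237*169 ≡ 47 (mod 241).

47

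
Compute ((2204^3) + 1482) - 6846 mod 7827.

2696

(2204)^3 ≡ 233 (mod 7827)
233 + 1482 = 1715
1715 - 6846 = -5131 ≡ 2696 (mod 7827)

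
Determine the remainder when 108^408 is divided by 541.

277

408 in binary is 110011000, i.e. 408 = 256 + 128 + 16 + 8.
108^1 ≡ 108 (mod 541)
108^2 ≡ 108^2 = 11664 ≡ 303 (mod 541)
108^4 ≡ 303^2 = 91809 ≡ 380 (mod 541)
108^8 ≡ 380^2 = 144400 ≡ 494 (mod 541)
108^16 ≡ 494^2 = 244036 ≡ 45 (mod 541)
108^32 ≡ 45^2 = 2025 ≡ 402 (mod 541)
108^64 ≡ 402^2 = 161604 ≡ 386 (mod 541)
108^128 ≡ 386^2 = 148996 ≡ 221 (mod 541)
108^256 ≡ 221^2 = 48841 ≡ 151 (mod 541)
108^408 = 108^256 × 108^128 × 108^16 × 108^8 ≡ 151 × 221 × 45 × 494 (mod 541).
Accumulate the product:
151 × 221 = 33371 ≡ 370
370 × 45 = 16650 ≡ 420
420 × 494 = 207480 ≡ 277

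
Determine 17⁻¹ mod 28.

5

Run the extended Euclidean algorithm:
28 = 1*17 + 11
17 = 1*11 + 6
11 = 1*6 + 5
6 = 1*5 + 1
5 = 5*1 + 0
gcd(17, 28) = 1, so the inverse exists.
Back-substitute for 1:
1 = 1*6 − 1*5
  = −1*11 + 2*6
  = 2*17 − 3*11
  = −3*28 + 5*17
So 17⁻¹ ≡ 5 (mod 28).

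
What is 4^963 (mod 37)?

By square-and-multiply:
963 in binary is 1111000011, i.e. 963 = 512 + 256 + 128 + 64 + 2 + 1.
4^1 ≡ 4 (mod 37)
4^2 ≡ 4^2 = 16 (mod 37)
4^4 ≡ 16^2 = 256 ≡ 34 (mod 37)
4^8 ≡ 34^2 = 1156 ≡ 9 (mod 37)
4^16 ≡ 9^2 = 81 ≡ 7 (mod 37)
4^32 ≡ 7^2 = 49 ≡ 12 (mod 37)
4^64 ≡ 12^2 = 144 ≡ 33 (mod 37)
4^128 ≡ 33^2 = 1089 ≡ 16 (mod 37)
4^256 ≡ 16^2 = 256 ≡ 34 (mod 37)
4^512 ≡ 34^2 = 1156 ≡ 9 (mod 37)
4^963 = 4^512 · 4^256 · 4^128 · 4^64 · 4^2 · 4^1 ≡ 9 · 34 · 16 · 33 · 16 · 4 (mod 37).
Accumulate the product:
9 · 34 = 306 ≡ 10
10 · 16 = 160 ≡ 12
12 · 33 = 396 ≡ 26
26 · 16 = 416 ≡ 9
9 · 4 = 36

36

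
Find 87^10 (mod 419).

Using repeated squaring:
87^1 ≡ 87 (mod 419)
87^2 ≡ 87^2 = 7569 ≡ 27 (mod 419)
87^4 ≡ 27^2 = 729 ≡ 310 (mod 419)
87^8 ≡ 310^2 = 96100 ≡ 149 (mod 419)
87^10 = 87^8 × 87^2 ≡ 149 × 27 (mod 419).
149 × 27 = 4023 ≡ 252 (mod 419).

252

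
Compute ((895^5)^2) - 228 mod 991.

(895)^5 ≡ 31 (mod 991)
(31)^2 ≡ 961 (mod 991)
961 - 228 = 733

733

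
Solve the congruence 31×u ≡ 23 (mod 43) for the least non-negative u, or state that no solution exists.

16

gcd(31, 43) = 1, so a unique solution mod 43 exists.
31⁻¹ ≡ 25 (mod 43).
u ≡ 25×23 ≡ 16 (mod 43).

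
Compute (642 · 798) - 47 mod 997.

808

642 · 798 = 512316 ≡ 855 (mod 997)
855 - 47 = 808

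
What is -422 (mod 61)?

5

-422 = -7×61 + 5, so -422 ≡ 5 (mod 61).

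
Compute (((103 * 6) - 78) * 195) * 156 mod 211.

28

103 * 6 = 618 ≡ 196 (mod 211)
196 - 78 = 118
118 * 195 = 23010 ≡ 11 (mod 211)
11 * 156 = 1716 ≡ 28 (mod 211)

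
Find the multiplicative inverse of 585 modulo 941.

Apply the Euclidean algorithm and back-substitute:
941 = 1*585 + 356
585 = 1*356 + 229
356 = 1*229 + 127
229 = 1*127 + 102
127 = 1*102 + 25
102 = 4*25 + 2
25 = 12*2 + 1
2 = 2*1 + 0
gcd(585, 941) = 1, so the inverse exists.
Bézout: 1 = 281*941 − 452*585.
So 585⁻¹ ≡ −452 ≡ 489 (mod 941).

489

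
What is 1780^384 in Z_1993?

Compute successive squares:
384 in binary is 110000000, i.e. 384 = 256 + 128.
1780^1 ≡ 1780 (mod 1993)
1780^2 ≡ 1780^2 = 3168400 ≡ 1523 (mod 1993)
1780^4 ≡ 1523^2 = 2319529 ≡ 1670 (mod 1993)
1780^8 ≡ 1670^2 = 2788900 ≡ 693 (mod 1993)
1780^16 ≡ 693^2 = 480249 ≡ 1929 (mod 1993)
1780^32 ≡ 1929^2 = 3721041 ≡ 110 (mod 1993)
1780^64 ≡ 110^2 = 12100 ≡ 142 (mod 1993)
1780^128 ≡ 142^2 = 20164 ≡ 234 (mod 1993)
1780^256 ≡ 234^2 = 54756 ≡ 945 (mod 1993)
1780^384 = 1780^256 × 1780^128 ≡ 945 × 234 (mod 1993).
945 × 234 = 221130 ≡ 1900 (mod 1993).

1900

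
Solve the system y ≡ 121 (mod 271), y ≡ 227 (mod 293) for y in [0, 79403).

42126

271⁻¹ mod 293: 271·253 ≡ 1 (mod 293), so 271⁻¹ ≡ 253.
y = 121 + 271·((227 − 121)·253 mod 293) = 121 + 271·155 = 42126.
Check: 42126 mod 271 = 121, 42126 mod 293 = 227. ✓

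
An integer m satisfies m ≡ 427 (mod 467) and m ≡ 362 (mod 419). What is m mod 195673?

175085

467⁻¹ mod 419: 467·323 ≡ 1 (mod 419), so 467⁻¹ ≡ 323.
m = 427 + 467·((362 − 427)·323 mod 419) = 427 + 467·374 = 175085.
Check: 175085 mod 467 = 427, 175085 mod 419 = 362. ✓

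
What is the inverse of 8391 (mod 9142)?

9142 = 1×8391 + 751
8391 = 11×751 + 130
751 = 5×130 + 101
130 = 1×101 + 29
101 = 3×29 + 14
29 = 2×14 + 1
14 = 14×1 + 0
gcd(8391, 9142) = 1, so the inverse exists.
Back-substitute for 1:
1 = 1×29 − 2×14
  = −2×101 + 7×29
  = 7×130 − 9×101
  = −9×751 + 52×130
  = 52×8391 − 581×751
  = −581×9142 + 633×8391
So 8391⁻¹ ≡ 633 (mod 9142).

633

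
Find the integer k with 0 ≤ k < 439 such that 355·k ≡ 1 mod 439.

162

439 = 1×355 + 84
355 = 4×84 + 19
84 = 4×19 + 8
19 = 2×8 + 3
8 = 2×3 + 2
3 = 1×2 + 1
2 = 2×1 + 0
gcd(355, 439) = 1, so the inverse exists.
Bézout: 1 = −131×439 + 162×355.
So 355⁻¹ ≡ 162 (mod 439).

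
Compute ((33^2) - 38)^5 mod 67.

(33)^2 ≡ 17 (mod 67)
17 - 38 = -21 ≡ 46 (mod 67)
(46)^5 ≡ 18 (mod 67)

18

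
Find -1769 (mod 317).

-1769 = -6·317 + 133, so -1769 ≡ 133 (mod 317).

133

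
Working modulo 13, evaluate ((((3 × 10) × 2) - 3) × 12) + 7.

2

3 × 10 = 30 ≡ 4 (mod 13)
4 × 2 = 8
8 - 3 = 5
5 × 12 = 60 ≡ 8 (mod 13)
8 + 7 = 15 ≡ 2 (mod 13)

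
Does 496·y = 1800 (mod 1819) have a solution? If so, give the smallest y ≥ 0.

209

gcd(496, 1819) = 1, so a unique solution mod 1819 exists.
496⁻¹ ≡ 1808 (mod 1819).
y ≡ 1808·1800 ≡ 209 (mod 1819).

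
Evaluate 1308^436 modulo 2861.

436 in binary is 110110100, i.e. 436 = 256 + 128 + 32 + 16 + 4.
1308^1 ≡ 1308 (mod 2861)
1308^2 ≡ 1308^2 = 1710864 ≡ 2847 (mod 2861)
1308^4 ≡ 2847^2 = 8105409 ≡ 196 (mod 2861)
1308^8 ≡ 196^2 = 38416 ≡ 1223 (mod 2861)
1308^16 ≡ 1223^2 = 1495729 ≡ 2287 (mod 2861)
1308^32 ≡ 2287^2 = 5230369 ≡ 461 (mod 2861)
1308^64 ≡ 461^2 = 212521 ≡ 807 (mod 2861)
1308^128 ≡ 807^2 = 651249 ≡ 1802 (mod 2861)
1308^256 ≡ 1802^2 = 3247204 ≡ 2830 (mod 2861)
1308^436 = 1308^256 · 1308^128 · 1308^32 · 1308^16 · 1308^4 ≡ 2830 · 1802 · 461 · 2287 · 196 (mod 2861).
Accumulate the product:
2830 · 1802 = 5099660 ≡ 1358
1358 · 461 = 626038 ≡ 2340
2340 · 2287 = 5351580 ≡ 1510
1510 · 196 = 295960 ≡ 1277

1277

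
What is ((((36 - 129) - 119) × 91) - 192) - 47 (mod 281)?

36 - 129 = -93 ≡ 188 (mod 281)
188 - 119 = 69
69 × 91 = 6279 ≡ 97 (mod 281)
97 - 192 = -95 ≡ 186 (mod 281)
186 - 47 = 139

139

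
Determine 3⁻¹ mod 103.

103 = 34·3 + 1
3 = 3·1 + 0
gcd(3, 103) = 1, so the inverse exists.
Back-substitute for 1:
1 = 1·103 − 34·3
So 3⁻¹ ≡ −34 ≡ 69 (mod 103).

69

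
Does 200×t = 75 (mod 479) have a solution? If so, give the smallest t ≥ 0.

180

gcd(200, 479) = 1, so a unique solution mod 479 exists.
200⁻¹ ≡ 194 (mod 479).
t ≡ 194×75 ≡ 180 (mod 479).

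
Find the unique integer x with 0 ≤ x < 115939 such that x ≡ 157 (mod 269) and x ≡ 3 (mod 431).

71980

269⁻¹ mod 431: 269×141 ≡ 1 (mod 431), so 269⁻¹ ≡ 141.
x = 157 + 269×((3 − 157)×141 mod 431) = 157 + 269×267 = 71980.
Check: 71980 mod 269 = 157, 71980 mod 431 = 3. ✓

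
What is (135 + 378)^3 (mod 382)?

135 + 378 = 513 ≡ 131 (mod 382)
(131)^3 ≡ 21 (mod 382)

21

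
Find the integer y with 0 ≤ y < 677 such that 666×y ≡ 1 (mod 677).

123

Run the extended Euclidean algorithm:
677 = 1·666 + 11
666 = 60·11 + 6
11 = 1·6 + 5
6 = 1·5 + 1
5 = 5·1 + 0
gcd(666, 677) = 1, so the inverse exists.
Back-substitute for 1:
1 = 1·6 − 1·5
  = −1·11 + 2·6
  = 2·666 − 121·11
  = −121·677 + 123·666
So 666⁻¹ ≡ 123 (mod 677).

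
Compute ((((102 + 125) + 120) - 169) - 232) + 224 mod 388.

170

102 + 125 = 227
227 + 120 = 347
347 - 169 = 178
178 - 232 = -54 ≡ 334 (mod 388)
334 + 224 = 558 ≡ 170 (mod 388)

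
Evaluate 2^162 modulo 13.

2^1 ≡ 2 (mod 13)
2^2 ≡ 2^2 = 4 (mod 13)
2^4 ≡ 4^2 = 16 ≡ 3 (mod 13)
2^8 ≡ 3^2 = 9 (mod 13)
2^16 ≡ 9^2 = 81 ≡ 3 (mod 13)
2^32 ≡ 3^2 = 9 (mod 13)
2^64 ≡ 9^2 = 81 ≡ 3 (mod 13)
2^128 ≡ 3^2 = 9 (mod 13)
2^162 = 2^128 * 2^32 * 2^2 ≡ 9 * 9 * 4 (mod 13).
Accumulate the product:
9 * 9 = 81 ≡ 3
3 * 4 = 12

12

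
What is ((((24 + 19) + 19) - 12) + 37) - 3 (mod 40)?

24 + 19 = 43 ≡ 3 (mod 40)
3 + 19 = 22
22 - 12 = 10
10 + 37 = 47 ≡ 7 (mod 40)
7 - 3 = 4

4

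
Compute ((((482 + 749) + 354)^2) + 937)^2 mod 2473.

482 + 749 = 1231
1231 + 354 = 1585
(1585)^2 ≡ 2130 (mod 2473)
2130 + 937 = 3067 ≡ 594 (mod 2473)
(594)^2 ≡ 1670 (mod 2473)

1670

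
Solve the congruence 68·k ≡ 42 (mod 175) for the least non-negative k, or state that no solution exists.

119

gcd(68, 175) = 1, so a unique solution mod 175 exists.
68⁻¹ ≡ 157 (mod 175).
k ≡ 157·42 ≡ 119 (mod 175).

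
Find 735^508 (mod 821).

646

Compute successive squares:
735^1 ≡ 735 (mod 821)
735^2 ≡ 735^2 = 540225 ≡ 7 (mod 821)
735^4 ≡ 7^2 = 49 (mod 821)
735^8 ≡ 49^2 = 2401 ≡ 759 (mod 821)
735^16 ≡ 759^2 = 576081 ≡ 560 (mod 821)
735^32 ≡ 560^2 = 313600 ≡ 799 (mod 821)
735^64 ≡ 799^2 = 638401 ≡ 484 (mod 821)
735^128 ≡ 484^2 = 234256 ≡ 271 (mod 821)
735^256 ≡ 271^2 = 73441 ≡ 372 (mod 821)
735^508 = 735^256 × 735^128 × 735^64 × 735^32 × 735^16 × 735^8 × 735^4 ≡ 372 × 271 × 484 × 799 × 560 × 759 × 49 (mod 821).
Accumulate the product:
372 × 271 = 100812 ≡ 650
650 × 484 = 314600 ≡ 157
157 × 799 = 125443 ≡ 651
651 × 560 = 364560 ≡ 36
36 × 759 = 27324 ≡ 231
231 × 49 = 11319 ≡ 646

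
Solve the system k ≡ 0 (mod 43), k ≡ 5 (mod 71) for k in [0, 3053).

43⁻¹ mod 71: 43·38 ≡ 1 (mod 71), so 43⁻¹ ≡ 38.
k = 0 + 43·((5 − 0)·38 mod 71) = 0 + 43·48 = 2064.
Check: 2064 mod 43 = 0, 2064 mod 71 = 5. ✓

2064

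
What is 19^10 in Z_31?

25

19^1 ≡ 19 (mod 31)
19^2 ≡ 19^2 = 361 ≡ 20 (mod 31)
19^4 ≡ 20^2 = 400 ≡ 28 (mod 31)
19^8 ≡ 28^2 = 784 ≡ 9 (mod 31)
19^10 = 19^8 · 19^2 ≡ 9 · 20 (mod 31).
9 · 20 = 180 ≡ 25 (mod 31).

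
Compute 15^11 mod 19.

11 in binary is 1011, i.e. 11 = 8 + 2 + 1.
15^1 ≡ 15 (mod 19)
15^2 ≡ 15^2 = 225 ≡ 16 (mod 19)
15^4 ≡ 16^2 = 256 ≡ 9 (mod 19)
15^8 ≡ 9^2 = 81 ≡ 5 (mod 19)
15^11 = 15^8 × 15^2 × 15^1 ≡ 5 × 16 × 15 (mod 19).
Accumulate the product:
5 × 16 = 80 ≡ 4
4 × 15 = 60 ≡ 3

3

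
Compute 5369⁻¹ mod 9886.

9886 = 1·5369 + 4517
5369 = 1·4517 + 852
4517 = 5·852 + 257
852 = 3·257 + 81
257 = 3·81 + 14
81 = 5·14 + 11
14 = 1·11 + 3
11 = 3·3 + 2
3 = 1·2 + 1
2 = 2·1 + 0
gcd(5369, 9886) = 1, so the inverse exists.
Back-substitute for 1:
1 = 1·3 − 1·2
  = −1·11 + 4·3
  = 4·14 − 5·11
  = −5·81 + 29·14
  = 29·257 − 92·81
  = −92·852 + 305·257
  = 305·4517 − 1617·852
  = −1617·5369 + 1922·4517
  = 1922·9886 − 3539·5369
So 5369⁻¹ ≡ −3539 ≡ 6347 (mod 9886).

6347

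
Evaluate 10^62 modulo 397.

281

62 in binary is 111110, i.e. 62 = 32 + 16 + 8 + 4 + 2.
10^1 ≡ 10 (mod 397)
10^2 ≡ 10^2 = 100 (mod 397)
10^4 ≡ 100^2 = 10000 ≡ 75 (mod 397)
10^8 ≡ 75^2 = 5625 ≡ 67 (mod 397)
10^16 ≡ 67^2 = 4489 ≡ 122 (mod 397)
10^32 ≡ 122^2 = 14884 ≡ 195 (mod 397)
10^62 = 10^32 × 10^16 × 10^8 × 10^4 × 10^2 ≡ 195 × 122 × 67 × 75 × 100 (mod 397).
Accumulate the product:
195 × 122 = 23790 ≡ 367
367 × 67 = 24589 ≡ 372
372 × 75 = 27900 ≡ 110
110 × 100 = 11000 ≡ 281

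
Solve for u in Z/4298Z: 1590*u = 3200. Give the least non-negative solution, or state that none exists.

gcd(1590, 4298) = 2, and 2 | 3200, so solutions exist.
Divide through by 2: 795*u = 1600 (mod 2149).
795⁻¹ ≡ 1976 (mod 2149).
u ≡ 1976*1600 ≡ 421 (mod 2149).
The smallest non-negative solution is u = 421.

421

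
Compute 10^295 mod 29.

19

Using repeated squaring:
295 in binary is 100100111, i.e. 295 = 256 + 32 + 4 + 2 + 1.
10^1 ≡ 10 (mod 29)
10^2 ≡ 10^2 = 100 ≡ 13 (mod 29)
10^4 ≡ 13^2 = 169 ≡ 24 (mod 29)
10^8 ≡ 24^2 = 576 ≡ 25 (mod 29)
10^16 ≡ 25^2 = 625 ≡ 16 (mod 29)
10^32 ≡ 16^2 = 256 ≡ 24 (mod 29)
10^64 ≡ 24^2 = 576 ≡ 25 (mod 29)
10^128 ≡ 25^2 = 625 ≡ 16 (mod 29)
10^256 ≡ 16^2 = 256 ≡ 24 (mod 29)
10^295 = 10^256 * 10^32 * 10^4 * 10^2 * 10^1 ≡ 24 * 24 * 24 * 13 * 10 (mod 29).
Accumulate the product:
24 * 24 = 576 ≡ 25
25 * 24 = 600 ≡ 20
20 * 13 = 260 ≡ 28
28 * 10 = 280 ≡ 19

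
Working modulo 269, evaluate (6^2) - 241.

64

(6)^2 ≡ 36 (mod 269)
36 - 241 = -205 ≡ 64 (mod 269)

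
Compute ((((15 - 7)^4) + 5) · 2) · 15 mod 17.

15 - 7 = 8
(8)^4 ≡ 16 (mod 17)
16 + 5 = 21 ≡ 4 (mod 17)
4 · 2 = 8
8 · 15 = 120 ≡ 1 (mod 17)

1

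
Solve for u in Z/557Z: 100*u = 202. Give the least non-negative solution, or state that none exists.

80

gcd(100, 557) = 1, so a unique solution mod 557 exists.
100⁻¹ ≡ 39 (mod 557).
u ≡ 39*202 ≡ 80 (mod 557).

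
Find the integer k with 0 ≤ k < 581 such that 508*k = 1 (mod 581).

Apply the Euclidean algorithm and back-substitute:
581 = 1×508 + 73
508 = 6×73 + 70
73 = 1×70 + 3
70 = 23×3 + 1
3 = 3×1 + 0
gcd(508, 581) = 1, so the inverse exists.
Back-substitute for 1:
1 = 1×70 − 23×3
  = −23×73 + 24×70
  = 24×508 − 167×73
  = −167×581 + 191×508
So 508⁻¹ ≡ 191 (mod 581).

191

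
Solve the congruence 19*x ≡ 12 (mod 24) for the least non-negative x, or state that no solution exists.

gcd(19, 24) = 1, so a unique solution mod 24 exists.
19⁻¹ ≡ 19 (mod 24).
x ≡ 19*12 ≡ 12 (mod 24).

12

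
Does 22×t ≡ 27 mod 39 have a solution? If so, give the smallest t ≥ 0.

gcd(22, 39) = 1, so a unique solution mod 39 exists.
22⁻¹ ≡ 16 (mod 39).
t ≡ 16×27 ≡ 3 (mod 39).

3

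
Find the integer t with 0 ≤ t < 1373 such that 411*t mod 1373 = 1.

304

1373 = 3*411 + 140
411 = 2*140 + 131
140 = 1*131 + 9
131 = 14*9 + 5
9 = 1*5 + 4
5 = 1*4 + 1
4 = 4*1 + 0
gcd(411, 1373) = 1, so the inverse exists.
Back-substitute for 1:
1 = 1*5 − 1*4
  = −1*9 + 2*5
  = 2*131 − 29*9
  = −29*140 + 31*131
  = 31*411 − 91*140
  = −91*1373 + 304*411
So 411⁻¹ ≡ 304 (mod 1373).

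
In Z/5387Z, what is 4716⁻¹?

851

5387 = 1*4716 + 671
4716 = 7*671 + 19
671 = 35*19 + 6
19 = 3*6 + 1
6 = 6*1 + 0
gcd(4716, 5387) = 1, so the inverse exists.
Back-substitute for 1:
1 = 1*19 − 3*6
  = −3*671 + 106*19
  = 106*4716 − 745*671
  = −745*5387 + 851*4716
So 4716⁻¹ ≡ 851 (mod 5387).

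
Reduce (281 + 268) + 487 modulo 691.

345

281 + 268 = 549
549 + 487 = 1036 ≡ 345 (mod 691)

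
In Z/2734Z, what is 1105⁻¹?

2734 = 2*1105 + 524
1105 = 2*524 + 57
524 = 9*57 + 11
57 = 5*11 + 2
11 = 5*2 + 1
2 = 2*1 + 0
gcd(1105, 2734) = 1, so the inverse exists.
Bézout: 1 = 504*2734 − 1247*1105.
So 1105⁻¹ ≡ −1247 ≡ 1487 (mod 2734).

1487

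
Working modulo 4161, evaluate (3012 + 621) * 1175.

3012 + 621 = 3633
3633 * 1175 = 4268775 ≡ 3750 (mod 4161)

3750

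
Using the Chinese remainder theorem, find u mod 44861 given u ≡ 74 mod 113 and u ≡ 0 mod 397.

34539

113⁻¹ mod 397: 113*130 ≡ 1 (mod 397), so 113⁻¹ ≡ 130.
u = 74 + 113*((0 − 74)*130 mod 397) = 74 + 113*305 = 34539.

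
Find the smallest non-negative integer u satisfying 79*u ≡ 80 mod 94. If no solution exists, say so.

gcd(79, 94) = 1, so a unique solution mod 94 exists.
79⁻¹ ≡ 25 (mod 94).
u ≡ 25*80 ≡ 26 (mod 94).

26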